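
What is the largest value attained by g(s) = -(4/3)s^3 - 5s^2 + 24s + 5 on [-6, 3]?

101/4

The derivative is -4s^2 - 10s + 24, which vanishes at s = -4 and s = 3/2.
Evaluating at the critical points and endpoints: g(-6) = -31,  g(-4) = -257/3,  g(3/2) = 101/4,  g(3) = -4.
The maximum over the interval is 101/4, attained at s = 3/2.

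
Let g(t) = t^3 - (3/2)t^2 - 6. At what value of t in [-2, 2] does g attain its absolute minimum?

g'(t) = 3t^2 - 3t, which vanishes at t = 0 and t = 1.
Evaluating at the critical points and endpoints: g(-2) = -20; g(0) = -6; g(1) = -13/2; g(2) = -4.
Hence the absolute minimum is -20 at t = -2.

-2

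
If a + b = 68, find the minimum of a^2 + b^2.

With a + b = 68, a^2 + b^2 = a^2 + (68 − a)^2.
The derivative 2a − 2(68 − a) = 4a − 136 vanishes at a = 34; second derivative 4 > 0, a minimum.
The minimum is 2·(34)^2 = 2312.

2312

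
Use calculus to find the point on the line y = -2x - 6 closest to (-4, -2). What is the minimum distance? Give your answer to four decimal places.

Minimize D(x)^2 = (x + 4)^2 + (-2x - 4)^2.
d/dx[D^2] = 2(x + 4) + 2·(-2)·(-2x - 4) = 0 ⇒ x = -12/5.
Then y = -6/5 and the distance is √(16/5) ≈ 1.7889.

1.7889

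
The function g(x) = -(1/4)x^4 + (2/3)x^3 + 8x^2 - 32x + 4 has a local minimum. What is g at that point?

Critical points: g'(x) = -x^3 + 2x^2 + 16x - 32 vanishes at x = -4, 2, 4.
Since g''(x) = -3x^2 + 4x + 16, we get g''(-4) = -48 < 0 ⇒ local maximum; g''(2) = 12 > 0 ⇒ local minimum; g''(4) = -16 < 0 ⇒ local maximum.
Thus g has its local minimum at x = 2, with value -80/3.

-80/3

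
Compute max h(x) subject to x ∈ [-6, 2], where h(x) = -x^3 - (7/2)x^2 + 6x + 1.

Differentiating, h'(x) = -3x^2 - 7x + 6; which vanishes at x = -3 and x = 2/3.
Candidates: h(-6) = 55, h(-3) = -43/2, h(2/3) = 85/27, h(2) = -9.
So the maximum is h(-6) = 55.

55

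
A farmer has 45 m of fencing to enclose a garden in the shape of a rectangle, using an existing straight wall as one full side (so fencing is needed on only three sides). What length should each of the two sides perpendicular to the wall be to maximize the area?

Let the sides perpendicular to the wall have length x and the parallel side y, so 2x + y = 45 and the area is A = xy = x(45 − 2x).
A'(x) = 45 − 4x = 0 gives x = 45/4, and A''(x) = −4 < 0 confirms a maximum.
Then y = 45 − 2·45/4 = 45/2 and A = 2025/8.

45/4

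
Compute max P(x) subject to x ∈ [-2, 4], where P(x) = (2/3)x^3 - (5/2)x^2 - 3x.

19/24

The derivative is 2x^2 - 5x - 3, which vanishes at x = -1/2 and x = 3.
Evaluating at the critical points and endpoints: P(-2) = -28/3, P(-1/2) = 19/24, P(3) = -27/2, P(4) = -28/3.
The maximum over the interval is 19/24, attained at x = -1/2.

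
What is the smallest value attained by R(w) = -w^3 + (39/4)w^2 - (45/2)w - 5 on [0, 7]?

-111/4

The derivative is -3w^2 + (39/2)w - 45/2, which vanishes at w = 3/2 and w = 5.
Candidates: R(0) = -5, R(3/2) = -323/16, R(5) = 5/4, R(7) = -111/4.
So the minimum is R(7) = -111/4.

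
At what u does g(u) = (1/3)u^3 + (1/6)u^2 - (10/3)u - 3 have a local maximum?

g'(u) = u^2 + (1/3)u - 10/3. Setting g'(u) = 0 gives u ∈ {-2, 5/3}.
g''(u) = 2u + 1/3. g''(-2) = -11/3 < 0 ⇒ local maximum; g''(5/3) = 11/3 > 0 ⇒ local minimum.
Thus g has its local maximum at u = -2, with value 5/3.

-2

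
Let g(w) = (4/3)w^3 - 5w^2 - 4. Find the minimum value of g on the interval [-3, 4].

g'(w) = 4w^2 - 10w, which vanishes at w = 0 and w = 5/2.
Candidates: g(-3) = -85,  g(0) = -4,  g(5/2) = -173/12,  g(4) = 4/3.
Hence the absolute minimum is -85 at w = -3.

-85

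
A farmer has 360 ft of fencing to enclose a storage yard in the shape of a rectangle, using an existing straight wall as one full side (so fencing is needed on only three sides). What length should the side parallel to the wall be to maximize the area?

Let the sides perpendicular to the wall have length x and the parallel side y, so 2x + y = 360 and the area is A = xy = x(360 − 2x).
A'(x) = 360 − 4x = 0 gives x = 90, and A''(x) = −4 < 0 confirms a maximum.
Then y = 360 − 2·90 = 180 and A = 16200.

180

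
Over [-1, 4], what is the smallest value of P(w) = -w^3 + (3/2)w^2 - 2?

The derivative is -3w^2 + 3w, which vanishes at w = 0 and w = 1.
Compare values at every candidate in [-1, 4]: P(-1) = 1/2, P(0) = -2, P(1) = -3/2, P(4) = -42.
Hence the absolute minimum is -42 at w = 4.

-42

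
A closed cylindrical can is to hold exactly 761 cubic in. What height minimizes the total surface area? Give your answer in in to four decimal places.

9.8954

With radius r and height h, πr²h = 761 so h = 761/(πr²), and S(r) = 2πr² + 2πrh = 2πr² + 2·761/r.
S'(r) = 4πr − 2·761/r² = 0 ⇒ r³ = 761/(2π), so r ≈ 4.9477 and h = 2r ≈ 9.8954.
S''(r) = 4π + 4·761/r³ > 0, so this is the minimum; S ≈ 461.4284.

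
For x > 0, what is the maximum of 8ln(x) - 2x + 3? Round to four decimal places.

P'(x) = 8/x − 2 = 0 gives x = 4.
P''(x) = -8/x², which is negative for x > 0, so this is a local maximum.
P(4) = 8·ln(4) - 8 + 3 ≈ 6.0904.

6.0904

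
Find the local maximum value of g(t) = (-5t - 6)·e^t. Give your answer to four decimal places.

Differentiating with the product rule gives g'(t) = (-5t - 11)·e^t. Since e^t > 0, the only critical point is t = -11/5.
g''(-11/5) has the same sign as -5 < 0, so this is a local maximum.
g(-11/5) = (5)·e^(-11/5) ≈ 0.5540.

0.5540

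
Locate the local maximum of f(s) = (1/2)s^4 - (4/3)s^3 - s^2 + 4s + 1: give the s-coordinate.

1

Critical points: f'(s) = 2s^3 - 4s^2 - 2s + 4 vanishes at s = -1, 1, 2.
f''(s) = 6s^2 - 8s - 2. f''(-1) = 12 > 0 ⇒ local minimum; f''(1) = -4 < 0 ⇒ local maximum; f''(2) = 6 > 0 ⇒ local minimum.
Thus f has its local maximum at s = 1, with value 19/6.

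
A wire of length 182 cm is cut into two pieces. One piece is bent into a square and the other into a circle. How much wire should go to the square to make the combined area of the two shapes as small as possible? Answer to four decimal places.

Let x be the length used for the square. Square side x/4; circle radius (182−x)/(2π).
A(x) = (x/4)² + π·((182−x)/(2π))² = x²/16 + (182−x)²/(4π) for 0 ≤ x ≤ 182. A'(x) = x/8 − (182−x)/(2π) = 0 gives x = 4·182/(π+4) ≈ 101.9380.
A'' = 1/8 + 1/(2π) > 0, so this gives the minimum combined area; x ≈ 101.9380 cm to the square.

101.9380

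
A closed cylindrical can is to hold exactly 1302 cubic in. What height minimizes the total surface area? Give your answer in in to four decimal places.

With radius r and height h, πr²h = 1302 so h = 1302/(πr²), and S(r) = 2πr² + 2πrh = 2πr² + 2·1302/r.
S'(r) = 4πr − 2·1302/r² = 0 ⇒ r³ = 1302/(2π), so r ≈ 5.9176 and h = 2r ≈ 11.8351.
S''(r) = 4π + 4·1302/r³ > 0, so this is the minimum; S ≈ 660.0678.

11.8351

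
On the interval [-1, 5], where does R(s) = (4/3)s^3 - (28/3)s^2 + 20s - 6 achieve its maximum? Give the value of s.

The derivative is 4s^2 - (56/3)s + 20, which vanishes at s = 5/3 and s = 3.
Compare values at every candidate in [-1, 5]: R(-1) = -110/3, R(5/3) = 614/81, R(3) = 6, R(5) = 82/3.
The maximum over the interval is 82/3, attained at s = 5.

5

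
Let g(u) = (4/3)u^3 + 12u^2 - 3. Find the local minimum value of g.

g'(u) = 4u^2 + 24u. Setting g'(u) = 0 gives u ∈ {-6, 0}.
Second-derivative test with g''(u) = 8u + 24: g''(-6) = -24 < 0 ⇒ local maximum; g''(0) = 24 > 0 ⇒ local minimum.
The local minimum is g(0) = -3.

-3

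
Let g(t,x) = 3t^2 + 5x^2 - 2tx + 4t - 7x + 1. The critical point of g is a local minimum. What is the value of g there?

∂g/∂t = 6t - 2x + 4 = 0 and ∂g/∂x = -2t + 10x - 7 = 0, so (t, x) = (-13/28, 17/28).
The Hessian has g_{tt} = 6, g_{xx} = 10, g_{tx} = -2, giving D = 56 > 0 with g_{tt} > 0, so the point is a local minimum.
g(-13/28, 17/28) = -115/56.

-115/56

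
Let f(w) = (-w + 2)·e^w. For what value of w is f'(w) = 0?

By the product rule, f'(w) = (-w + 1)·e^w. Since e^w > 0, the only critical point is w = 1.
f''(1) has the same sign as -1 < 0, so this is a local maximum.
f(1) = (1)·e^(1) ≈ 2.7183.

1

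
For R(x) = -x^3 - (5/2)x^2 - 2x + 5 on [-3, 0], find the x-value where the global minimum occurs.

0

Differentiating, R'(x) = -3x^2 - 5x - 2; which vanishes at x = -1 and x = -2/3.
Compare values at every candidate in [-3, 0]: R(-3) = 31/2,  R(-1) = 11/2,  R(-2/3) = 149/27,  R(0) = 5.
So the minimum is R(0) = 5.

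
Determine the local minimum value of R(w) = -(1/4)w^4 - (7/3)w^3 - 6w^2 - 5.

R'(w) = -w^3 - 7w^2 - 12w = 0 at w = -4, -3, 0.
R''(w) = -3w^2 - 14w - 12. R''(-4) = -4 < 0 ⇒ local maximum; R''(-3) = 3 > 0 ⇒ local minimum; R''(0) = -12 < 0 ⇒ local maximum.
Thus R has its local minimum at w = -3, with value -65/4.

-65/4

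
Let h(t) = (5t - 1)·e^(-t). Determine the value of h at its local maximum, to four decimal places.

1.5060

By the product rule, h'(t) = (-5t + 6)·e^(-t). Since e^(-t) > 0, the only critical point is t = 6/5.
h''(6/5) has the same sign as -5 < 0, so this is a local maximum.
h(6/5) = (5)·e^(-6/5) ≈ 1.5060.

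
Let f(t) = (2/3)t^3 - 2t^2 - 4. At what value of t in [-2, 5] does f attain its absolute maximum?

5

The derivative is 2t^2 - 4t, which vanishes at t = 0 and t = 2.
Candidates: f(-2) = -52/3,  f(0) = -4,  f(2) = -20/3,  f(5) = 88/3.
So the maximum is f(5) = 88/3.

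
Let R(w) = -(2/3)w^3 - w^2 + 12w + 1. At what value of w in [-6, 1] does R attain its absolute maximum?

R'(w) = -2w^2 - 2w + 12, whose only zero in [-6, 1] is w = -3.
Evaluating at the critical points and endpoints: R(-6) = 37, R(-3) = -26, R(1) = 34/3.
The maximum over the interval is 37, attained at w = -6.

-6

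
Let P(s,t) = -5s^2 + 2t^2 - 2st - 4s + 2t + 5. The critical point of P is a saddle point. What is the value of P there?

∂P/∂s = -10s - 2t - 4 = 0 and ∂P/∂t = -2s + 4t + 2 = 0, so (s, t) = (-3/11, -7/11).
The Hessian has P_{ss} = -10, P_{tt} = 4, P_{st} = -2, giving D = -44 < 0, so the point is a saddle point.
P(-3/11, -7/11) = 54/11.

54/11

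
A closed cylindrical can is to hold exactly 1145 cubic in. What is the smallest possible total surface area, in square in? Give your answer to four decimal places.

605.8776

With radius r and height h, πr²h = 1145 so h = 1145/(πr²), and S(r) = 2πr² + 2πrh = 2πr² + 2·1145/r.
S'(r) = 4πr − 2·1145/r² = 0 ⇒ r³ = 1145/(2π), so r ≈ 5.6695 and h = 2r ≈ 11.3389.
S''(r) = 4π + 4·1145/r³ > 0, so this is the minimum; S ≈ 605.8776.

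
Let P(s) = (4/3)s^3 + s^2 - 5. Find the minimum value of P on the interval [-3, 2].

The derivative is 4s^2 + 2s, which vanishes at s = -1/2 and s = 0.
Compare values at every candidate in [-3, 2]: P(-3) = -32, P(-1/2) = -59/12, P(0) = -5, P(2) = 29/3.
Hence the absolute minimum is -32 at s = -3.

-32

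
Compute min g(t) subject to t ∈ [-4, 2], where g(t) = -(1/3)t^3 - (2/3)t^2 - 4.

-28/3

Differentiating, g'(t) = -t^2 - (4/3)t; which vanishes at t = -4/3 and t = 0.
Candidates: g(-4) = 20/3; g(-4/3) = -356/81; g(0) = -4; g(2) = -28/3.
So the minimum is g(2) = -28/3.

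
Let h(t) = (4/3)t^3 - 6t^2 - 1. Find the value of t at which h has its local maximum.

h'(t) = 4t^2 - 12t = 0 at t = 0, 3.
Since h''(t) = 8t - 12, we get h''(0) = -12 < 0 ⇒ local maximum; h''(3) = 12 > 0 ⇒ local minimum.
The local maximum is h(0) = -1.

0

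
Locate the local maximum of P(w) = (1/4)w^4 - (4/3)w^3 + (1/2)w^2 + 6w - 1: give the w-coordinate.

2

Critical points: P'(w) = w^3 - 4w^2 + w + 6 vanishes at w = -1, 2, 3.
Second-derivative test with P''(w) = 3w^2 - 8w + 1: P''(-1) = 12 > 0 ⇒ local minimum; P''(2) = -3 < 0 ⇒ local maximum; P''(3) = 4 > 0 ⇒ local minimum.
So the local maximum value is P(2) = 19/3.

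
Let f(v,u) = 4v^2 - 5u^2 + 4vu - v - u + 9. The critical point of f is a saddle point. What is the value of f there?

859/96

∂f/∂v = 8v + 4u - 1 = 0 and ∂f/∂u = 4v - 10u - 1 = 0, so (v, u) = (7/48, -1/24).
The Hessian has f_{vv} = 8, f_{uu} = -10, f_{vu} = 4, giving D = -96 < 0, so the point is a saddle point.
f(7/48, -1/24) = 859/96.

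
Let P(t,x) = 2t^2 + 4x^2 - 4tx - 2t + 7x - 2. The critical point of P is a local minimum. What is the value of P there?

∂P/∂t = 4t - 4x - 2 = 0 and ∂P/∂x = -4t + 8x + 7 = 0, so (t, x) = (-3/4, -5/4).
The Hessian has P_{tt} = 4, P_{xx} = 8, P_{tx} = -4, giving D = 16 > 0 with P_{tt} > 0, so the point is a local minimum.
P(-3/4, -5/4) = -45/8.

-45/8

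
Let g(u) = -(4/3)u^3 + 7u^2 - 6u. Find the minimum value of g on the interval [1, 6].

Differentiating, g'(u) = -4u^2 + 14u - 6; whose only zero in [1, 6] is u = 3.
Compare values at every candidate in [1, 6]: g(1) = -1/3, g(3) = 9, g(6) = -72.
So the minimum is g(6) = -72.

-72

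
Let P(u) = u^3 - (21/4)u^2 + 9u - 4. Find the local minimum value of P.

P'(u) = 3u^2 - (21/2)u + 9. Setting P'(u) = 0 gives u ∈ {3/2, 2}.
Second-derivative test with P''(u) = 6u - 21/2: P''(3/2) = -3/2 < 0 ⇒ local maximum; P''(2) = 3/2 > 0 ⇒ local minimum.
So the local minimum value is P(2) = 1.

1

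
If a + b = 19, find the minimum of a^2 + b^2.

With a + b = 19, a^2 + b^2 = a^2 + (19 − a)^2.
The derivative 2a − 2(19 − a) = 4a − 38 vanishes at a = 19/2; second derivative 4 > 0, a minimum.
The minimum is 2·(19/2)^2 = 361/2.

361/2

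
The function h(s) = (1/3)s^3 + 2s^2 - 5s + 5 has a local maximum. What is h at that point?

115/3

h'(s) = s^2 + 4s - 5. Setting h'(s) = 0 gives s ∈ {-5, 1}.
Since h''(s) = 2s + 4, we get h''(-5) = -6 < 0 ⇒ local maximum; h''(1) = 6 > 0 ⇒ local minimum.
So the local maximum value is h(-5) = 115/3.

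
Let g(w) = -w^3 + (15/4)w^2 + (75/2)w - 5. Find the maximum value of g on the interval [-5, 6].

g'(w) = -3w^2 + (15/2)w + 75/2, which vanishes at w = -5/2 and w = 5.
Compare values at every candidate in [-5, 6]: g(-5) = 105/4; g(-5/2) = -955/16; g(5) = 605/4; g(6) = 139.
Hence the absolute maximum is 605/4 at w = 5.

605/4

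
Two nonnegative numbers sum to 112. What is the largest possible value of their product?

3136

With x + y = 112, the product is P(x) = x(112 − x).
P'(x) = 112 − 2x = 0 gives x = 56; P'' = −2 < 0, so this is the maximum.
P = 56·56 = 3136.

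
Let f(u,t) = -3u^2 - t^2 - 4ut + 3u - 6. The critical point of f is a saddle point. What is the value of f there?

∂f/∂u = -6u - 4t + 3 = 0 and ∂f/∂t = -4u - 2t = 0, so (u, t) = (-3/2, 3).
The Hessian has f_{uu} = -6, f_{tt} = -2, f_{ut} = -4, giving D = -4 < 0, so the point is a saddle point.
f(-3/2, 3) = -33/4.

-33/4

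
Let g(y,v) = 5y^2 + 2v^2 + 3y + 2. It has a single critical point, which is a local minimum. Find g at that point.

∂g/∂y = 10y + 3 = 0 and ∂g/∂v = 4v = 0, so (y, v) = (-3/10, 0).
The Hessian has g_{yy} = 10, g_{vv} = 4, g_{yv} = 0, giving D = 40 > 0 with g_{yy} > 0, so the point is a local minimum.
g(-3/10, 0) = 31/20.

31/20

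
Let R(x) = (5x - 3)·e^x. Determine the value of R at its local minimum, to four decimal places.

-3.3516

Differentiating with the product rule gives R'(x) = (5x + 2)·e^x. Since e^x > 0, the only critical point is x = -2/5.
R''(-2/5) has the same sign as 5 > 0, so this is a local minimum.
R(-2/5) = (-5)·e^(-2/5) ≈ -3.3516.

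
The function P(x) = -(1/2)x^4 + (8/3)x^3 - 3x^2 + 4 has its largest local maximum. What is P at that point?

P'(x) = -2x^3 + 8x^2 - 6x = 0 at x = 0, 1, 3.
Second-derivative test with P''(x) = -6x^2 + 16x - 6: P''(0) = -6 < 0 ⇒ local maximum; P''(1) = 4 > 0 ⇒ local minimum; P''(3) = -12 < 0 ⇒ local maximum.
Thus P has its largest local maximum at x = 3, with value 17/2.

17/2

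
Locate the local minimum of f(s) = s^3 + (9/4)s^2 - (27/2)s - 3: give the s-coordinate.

f'(s) = 3s^2 + (9/2)s - 27/2. Setting f'(s) = 0 gives s ∈ {-3, 3/2}.
Second-derivative test with f''(s) = 6s + 9/2: f''(-3) = -27/2 < 0 ⇒ local maximum; f''(3/2) = 27/2 > 0 ⇒ local minimum.
The local minimum is f(3/2) = -237/16.

3/2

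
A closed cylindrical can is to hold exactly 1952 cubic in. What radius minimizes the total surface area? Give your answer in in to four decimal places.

With radius r and height h, πr²h = 1952 so h = 1952/(πr²), and S(r) = 2πr² + 2πrh = 2πr² + 2·1952/r.
S'(r) = 4πr − 2·1952/r² = 0 ⇒ r³ = 1952/(2π), so r ≈ 6.7728 and h = 2r ≈ 13.5456.
S''(r) = 4π + 4·1952/r³ > 0, so this is the minimum; S ≈ 864.6382.

6.7728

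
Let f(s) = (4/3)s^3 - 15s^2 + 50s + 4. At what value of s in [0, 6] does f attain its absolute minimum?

Differentiating, f'(s) = 4s^2 - 30s + 50; which vanishes at s = 5/2 and s = 5.
Candidates: f(0) = 4, f(5/2) = 673/12, f(5) = 137/3, f(6) = 52.
The minimum over the interval is 4, attained at s = 0.

0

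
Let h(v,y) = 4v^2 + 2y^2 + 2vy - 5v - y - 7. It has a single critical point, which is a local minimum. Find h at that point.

∂h/∂v = 8v + 2y - 5 = 0 and ∂h/∂y = 2v + 4y - 1 = 0, so (v, y) = (9/14, -1/14).
The Hessian has h_{vv} = 8, h_{yy} = 4, h_{vy} = 2, giving D = 28 > 0 with h_{vv} > 0, so the point is a local minimum.
h(9/14, -1/14) = -60/7.

-60/7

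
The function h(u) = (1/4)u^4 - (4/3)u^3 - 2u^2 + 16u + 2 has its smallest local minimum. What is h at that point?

-70/3

h'(u) = u^3 - 4u^2 - 4u + 16. Setting h'(u) = 0 gives u ∈ {-2, 2, 4}.
h''(u) = 3u^2 - 8u - 4. h''(-2) = 24 > 0 ⇒ local minimum; h''(2) = -8 < 0 ⇒ local maximum; h''(4) = 12 > 0 ⇒ local minimum.
So the smallest local minimum value is h(-2) = -70/3.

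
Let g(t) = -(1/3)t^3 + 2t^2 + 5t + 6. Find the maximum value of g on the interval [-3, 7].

118/3

The derivative is -t^2 + 4t + 5, which vanishes at t = -1 and t = 5.
Candidates: g(-3) = 18; g(-1) = 10/3; g(5) = 118/3; g(7) = 74/3.
Hence the absolute maximum is 118/3 at t = 5.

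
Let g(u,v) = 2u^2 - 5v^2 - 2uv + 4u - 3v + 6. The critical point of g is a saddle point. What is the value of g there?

∂g/∂u = 4u - 2v + 4 = 0 and ∂g/∂v = -2u - 10v - 3 = 0, so (u, v) = (-23/22, -1/11).
The Hessian has g_{uu} = 4, g_{vv} = -10, g_{uv} = -2, giving D = -44 < 0, so the point is a saddle point.
g(-23/22, -1/11) = 89/22.

89/22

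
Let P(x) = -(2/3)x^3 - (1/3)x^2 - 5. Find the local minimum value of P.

P'(x) = -2x^2 - (2/3)x = 0 at x = -1/3, 0.
P''(x) = -4x - 2/3. P''(-1/3) = 2/3 > 0 ⇒ local minimum; P''(0) = -2/3 < 0 ⇒ local maximum.
The local minimum is P(-1/3) = -406/81.

-406/81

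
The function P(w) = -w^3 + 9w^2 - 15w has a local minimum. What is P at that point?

-7

P'(w) = -3w^2 + 18w - 15. Setting P'(w) = 0 gives w ∈ {1, 5}.
Since P''(w) = -6w + 18, we get P''(1) = 12 > 0 ⇒ local minimum; P''(5) = -12 < 0 ⇒ local maximum.
The local minimum is P(1) = -7.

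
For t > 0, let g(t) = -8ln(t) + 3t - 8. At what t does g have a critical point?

8/3

g'(t) = -8/t + 3 = 0 gives t = 8/3.
g''(t) = 8/t², which is positive for t > 0, so this is a local minimum.
g(8/3) = -8·ln(8/3) + 8 - 8 ≈ -7.8466.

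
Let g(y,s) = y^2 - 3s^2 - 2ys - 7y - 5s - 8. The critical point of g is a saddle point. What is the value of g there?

-45/4

∂g/∂y = 2y - 2s - 7 = 0 and ∂g/∂s = -2y - 6s - 5 = 0, so (y, s) = (2, -3/2).
The Hessian has g_{yy} = 2, g_{ss} = -6, g_{ys} = -2, giving D = -16 < 0, so the point is a saddle point.
g(2, -3/2) = -45/4.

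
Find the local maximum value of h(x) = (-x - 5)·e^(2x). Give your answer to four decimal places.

0.0000

Differentiating with the product rule gives h'(x) = (-2x - 11)·e^(2x). Since e^(2x) > 0, the only critical point is x = -11/2.
h''(-11/2) has the same sign as -2 < 0, so this is a local maximum.
h(-11/2) = (1/2)·e^(-11) ≈ 0.0000.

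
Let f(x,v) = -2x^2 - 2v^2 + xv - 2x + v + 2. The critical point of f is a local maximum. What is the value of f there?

∂f/∂x = -4x + v - 2 = 0 and ∂f/∂v = x - 4v + 1 = 0, so (x, v) = (-7/15, 2/15).
The Hessian has f_{xx} = -4, f_{vv} = -4, f_{xv} = 1, giving D = 15 > 0 with f_{xx} < 0, so the point is a local maximum.
f(-7/15, 2/15) = 38/15.

38/15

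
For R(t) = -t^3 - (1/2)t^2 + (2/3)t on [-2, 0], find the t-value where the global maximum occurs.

Differentiating, R'(t) = -3t^2 - t + 2/3; whose only zero in [-2, 0] is t = -2/3.
Candidates: R(-2) = 14/3,  R(-2/3) = -10/27,  R(0) = 0.
So the maximum is R(-2) = 14/3.

-2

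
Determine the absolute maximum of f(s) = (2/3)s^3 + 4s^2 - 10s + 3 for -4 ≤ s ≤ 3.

193/3

Differentiating, f'(s) = 2s^2 + 8s - 10; whose only zero in [-4, 3] is s = 1.
Compare values at every candidate in [-4, 3]: f(-4) = 193/3,  f(1) = -7/3,  f(3) = 27.
The maximum over the interval is 193/3, attained at s = -4.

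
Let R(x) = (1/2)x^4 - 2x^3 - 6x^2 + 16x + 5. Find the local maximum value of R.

R'(x) = 2x^3 - 6x^2 - 12x + 16. Setting R'(x) = 0 gives x ∈ {-2, 1, 4}.
R''(x) = 6x^2 - 12x - 12. R''(-2) = 36 > 0 ⇒ local minimum; R''(1) = -18 < 0 ⇒ local maximum; R''(4) = 36 > 0 ⇒ local minimum.
So the local maximum value is R(1) = 27/2.

27/2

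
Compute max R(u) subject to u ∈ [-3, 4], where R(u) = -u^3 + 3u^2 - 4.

Differentiating, R'(u) = -3u^2 + 6u; which vanishes at u = 0 and u = 2.
Compare values at every candidate in [-3, 4]: R(-3) = 50, R(0) = -4, R(2) = 0, R(4) = -20.
So the maximum is R(-3) = 50.

50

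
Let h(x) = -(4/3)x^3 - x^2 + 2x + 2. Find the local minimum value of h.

1/3

h'(x) = -4x^2 - 2x + 2. Setting h'(x) = 0 gives x ∈ {-1, 1/2}.
Second-derivative test with h''(x) = -8x - 2: h''(-1) = 6 > 0 ⇒ local minimum; h''(1/2) = -6 < 0 ⇒ local maximum.
The local minimum is h(-1) = 1/3.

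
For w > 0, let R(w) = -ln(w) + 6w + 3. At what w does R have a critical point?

R'(w) = -1/w + 6 = 0 gives w = 1/6.
R''(w) = 1/w², which is positive for w > 0, so this is a local minimum.
R(1/6) = -1·ln(1/6) + 1 + 3 ≈ 5.7918.

1/6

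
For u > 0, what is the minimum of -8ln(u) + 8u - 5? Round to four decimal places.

3.0000

g'(u) = -8/u + 8 = 0 gives u = 1.
g''(u) = 8/u², which is positive for u > 0, so this is a local minimum.
g(1) = -8·ln(1) + 8 - 5 ≈ 3.0000.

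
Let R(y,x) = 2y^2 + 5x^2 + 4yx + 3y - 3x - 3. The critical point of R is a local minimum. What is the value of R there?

-57/8

∂R/∂y = 4y + 4x + 3 = 0 and ∂R/∂x = 4y + 10x - 3 = 0, so (y, x) = (-7/4, 1).
The Hessian has R_{yy} = 4, R_{xx} = 10, R_{yx} = 4, giving D = 24 > 0 with R_{yy} > 0, so the point is a local minimum.
R(-7/4, 1) = -57/8.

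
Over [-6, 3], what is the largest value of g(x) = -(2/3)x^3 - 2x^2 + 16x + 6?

74/3

g'(x) = -2x^2 - 4x + 16, which vanishes at x = -4 and x = 2.
Candidates: g(-6) = -18,  g(-4) = -142/3,  g(2) = 74/3,  g(3) = 18.
Hence the absolute maximum is 74/3 at x = 2.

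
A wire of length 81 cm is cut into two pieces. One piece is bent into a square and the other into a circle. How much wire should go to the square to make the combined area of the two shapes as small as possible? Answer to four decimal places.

Let x be the length used for the square. Square side x/4; circle radius (81−x)/(2π).
A(x) = (x/4)² + π·((81−x)/(2π))² = x²/16 + (81−x)²/(4π) for 0 ≤ x ≤ 81. A'(x) = x/8 − (81−x)/(2π) = 0 gives x = 4·81/(π+4) ≈ 45.3680.
A'' = 1/8 + 1/(2π) > 0, so this gives the minimum combined area; x ≈ 45.3680 cm to the square.

45.3680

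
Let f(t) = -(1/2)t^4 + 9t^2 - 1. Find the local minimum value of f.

-1

f'(t) = -2t^3 + 18t = 0 at t = -3, 0, 3.
Second-derivative test with f''(t) = -6t^2 + 18: f''(-3) = -36 < 0 ⇒ local maximum; f''(0) = 18 > 0 ⇒ local minimum; f''(3) = -36 < 0 ⇒ local maximum.
The local minimum is f(0) = -1.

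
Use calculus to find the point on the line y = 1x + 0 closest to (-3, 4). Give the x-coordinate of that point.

1/2

Minimize D(x)^2 = (x + 3)^2 + (x - 4)^2.
d/dx[D^2] = 2(x + 3) + 2·1·(x - 4) = 0 ⇒ x = 1/2.
Then y = 1/2 and the distance is √(49/2) ≈ 4.9497.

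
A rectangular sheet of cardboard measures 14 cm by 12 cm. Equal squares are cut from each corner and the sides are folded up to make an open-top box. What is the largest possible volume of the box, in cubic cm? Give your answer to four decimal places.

With cut size x, the volume is V(x) = x(14 − 2x)(12 − 2x) for 0 < x < 6.
V'(x) = 12x^2 − 104x + 168. Setting V'(x) = 0 gives x ≈ 2.1475 (the root in (0, 6)).
V''(x) = 24x − 104 is negative there, so this is the maximum; V ≈ 160.5837.

160.5837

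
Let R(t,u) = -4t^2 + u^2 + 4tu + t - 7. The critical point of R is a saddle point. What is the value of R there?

∂R/∂t = -8t + 4u + 1 = 0 and ∂R/∂u = 4t + 2u = 0, so (t, u) = (1/16, -1/8).
The Hessian has R_{tt} = -8, R_{uu} = 2, R_{tu} = 4, giving D = -32 < 0, so the point is a saddle point.
R(1/16, -1/8) = -223/32.

-223/32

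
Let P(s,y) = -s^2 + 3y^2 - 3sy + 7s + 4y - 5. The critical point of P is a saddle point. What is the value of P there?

∂P/∂s = -2s - 3y + 7 = 0 and ∂P/∂y = -3s + 6y + 4 = 0, so (s, y) = (18/7, 13/21).
The Hessian has P_{ss} = -2, P_{yy} = 6, P_{sy} = -3, giving D = -21 < 0, so the point is a saddle point.
P(18/7, 13/21) = 110/21.

110/21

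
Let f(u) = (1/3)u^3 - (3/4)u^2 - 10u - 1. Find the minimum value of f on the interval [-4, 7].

f'(u) = u^2 - (3/2)u - 10, which vanishes at u = -5/2 and u = 4.
Compare values at every candidate in [-4, 7]: f(-4) = 17/3, f(-5/2) = 677/48, f(4) = -95/3, f(7) = 79/12.
The minimum over the interval is -95/3, attained at u = 4.

-95/3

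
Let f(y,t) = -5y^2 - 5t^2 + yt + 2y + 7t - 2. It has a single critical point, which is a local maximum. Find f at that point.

∂f/∂y = -10y + t + 2 = 0 and ∂f/∂t = y - 10t + 7 = 0, so (y, t) = (3/11, 8/11).
The Hessian has f_{yy} = -10, f_{tt} = -10, f_{yt} = 1, giving D = 99 > 0 with f_{yy} < 0, so the point is a local maximum.
f(3/11, 8/11) = 9/11.

9/11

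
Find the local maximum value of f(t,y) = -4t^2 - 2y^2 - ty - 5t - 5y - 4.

1/31

∂f/∂t = -8t - y - 5 = 0 and ∂f/∂y = -t - 4y - 5 = 0, so (t, y) = (-15/31, -35/31).
The Hessian has f_{tt} = -8, f_{yy} = -4, f_{ty} = -1, giving D = 31 > 0 with f_{tt} < 0, so the point is a local maximum.
f(-15/31, -35/31) = 1/31.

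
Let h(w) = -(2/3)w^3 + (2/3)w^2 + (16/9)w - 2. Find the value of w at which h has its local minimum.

-2/3

h'(w) = -2w^2 + (4/3)w + 16/9. Setting h'(w) = 0 gives w ∈ {-2/3, 4/3}.
h''(w) = -4w + 4/3. h''(-2/3) = 4 > 0 ⇒ local minimum; h''(4/3) = -4 < 0 ⇒ local maximum.
The local minimum is h(-2/3) = -218/81.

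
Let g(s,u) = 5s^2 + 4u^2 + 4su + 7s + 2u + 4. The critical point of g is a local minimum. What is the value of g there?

∂g/∂s = 10s + 4u + 7 = 0 and ∂g/∂u = 4s + 8u + 2 = 0, so (s, u) = (-3/4, 1/8).
The Hessian has g_{ss} = 10, g_{uu} = 8, g_{su} = 4, giving D = 64 > 0 with g_{ss} > 0, so the point is a local minimum.
g(-3/4, 1/8) = 3/2.

3/2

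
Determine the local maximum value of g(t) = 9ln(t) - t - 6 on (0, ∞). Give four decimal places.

4.7750

g'(t) = 9/t − 1 = 0 gives t = 9.
g''(t) = -9/t², which is negative for t > 0, so this is a local maximum.
g(9) = 9·ln(9) - 9 - 6 ≈ 4.7750.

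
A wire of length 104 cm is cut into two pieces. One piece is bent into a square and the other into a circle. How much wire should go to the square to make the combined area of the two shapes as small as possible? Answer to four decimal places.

Let x be the length used for the square. Square side x/4; circle radius (104−x)/(2π).
A(x) = (x/4)² + π·((104−x)/(2π))² = x²/16 + (104−x)²/(4π) for 0 ≤ x ≤ 104. A'(x) = x/8 − (104−x)/(2π) = 0 gives x = 4·104/(π+4) ≈ 58.2503.
A'' = 1/8 + 1/(2π) > 0, so this gives the minimum combined area; x ≈ 58.2503 cm to the square.

58.2503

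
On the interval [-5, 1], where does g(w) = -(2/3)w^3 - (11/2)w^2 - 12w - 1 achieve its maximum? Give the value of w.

-3/2

The derivative is -2w^2 - 11w - 12, which vanishes at w = -4 and w = -3/2.
Compare values at every candidate in [-5, 1]: g(-5) = 29/6, g(-4) = 5/3, g(-3/2) = 55/8, g(1) = -115/6.
The maximum over the interval is 55/8, attained at w = -3/2.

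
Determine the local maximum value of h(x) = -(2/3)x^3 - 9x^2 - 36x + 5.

Critical points: h'(x) = -2x^2 - 18x - 36 vanishes at x = -6, -3.
Second-derivative test with h''(x) = -4x - 18: h''(-6) = 6 > 0 ⇒ local minimum; h''(-3) = -6 < 0 ⇒ local maximum.
The local maximum is h(-3) = 50.

50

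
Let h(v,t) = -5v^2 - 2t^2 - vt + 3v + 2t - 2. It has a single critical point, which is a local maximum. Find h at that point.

∂h/∂v = -10v - t + 3 = 0 and ∂h/∂t = -v - 4t + 2 = 0, so (v, t) = (10/39, 17/39).
The Hessian has h_{vv} = -10, h_{tt} = -4, h_{vt} = -1, giving D = 39 > 0 with h_{vv} < 0, so the point is a local maximum.
h(10/39, 17/39) = -46/39.

-46/39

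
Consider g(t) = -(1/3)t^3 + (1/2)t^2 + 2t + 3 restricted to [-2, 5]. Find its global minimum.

-97/6

g'(t) = -t^2 + t + 2, which vanishes at t = -1 and t = 2.
Candidates: g(-2) = 11/3; g(-1) = 11/6; g(2) = 19/3; g(5) = -97/6.
The minimum over the interval is -97/6, attained at t = 5.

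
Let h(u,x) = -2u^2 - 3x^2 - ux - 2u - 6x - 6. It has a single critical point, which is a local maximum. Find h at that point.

-66/23

∂h/∂u = -4u - x - 2 = 0 and ∂h/∂x = -u - 6x - 6 = 0, so (u, x) = (-6/23, -22/23).
The Hessian has h_{uu} = -4, h_{xx} = -6, h_{ux} = -1, giving D = 23 > 0 with h_{uu} < 0, so the point is a local maximum.
h(-6/23, -22/23) = -66/23.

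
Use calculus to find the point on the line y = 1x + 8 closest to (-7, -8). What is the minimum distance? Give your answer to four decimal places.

Minimize D(x)^2 = (x + 7)^2 + (x + 16)^2.
d/dx[D^2] = 2(x + 7) + 2·1·(x + 16) = 0 ⇒ x = -23/2.
Then y = -7/2 and the distance is √(81/2) ≈ 6.3640.

6.3640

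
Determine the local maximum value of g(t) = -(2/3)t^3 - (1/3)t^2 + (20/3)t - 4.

Critical points: g'(t) = -2t^2 - (2/3)t + 20/3 vanishes at t = -2, 5/3.
Since g''(t) = -4t - 2/3, we get g''(-2) = 22/3 > 0 ⇒ local minimum; g''(5/3) = -22/3 < 0 ⇒ local maximum.
Thus g has its local maximum at t = 5/3, with value 251/81.

251/81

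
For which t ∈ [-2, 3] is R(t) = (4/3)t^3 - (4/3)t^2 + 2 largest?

3

Differentiating, R'(t) = 4t^2 - (8/3)t; which vanishes at t = 0 and t = 2/3.
Compare values at every candidate in [-2, 3]: R(-2) = -14, R(0) = 2, R(2/3) = 146/81, R(3) = 26.
Hence the absolute maximum is 26 at t = 3.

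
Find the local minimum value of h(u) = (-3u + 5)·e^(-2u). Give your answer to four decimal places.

-0.0197

By the product rule, h'(u) = (6u - 13)·e^(-2u). Since e^(-2u) > 0, the only critical point is u = 13/6.
h''(13/6) has the same sign as 6 > 0, so this is a local minimum.
h(13/6) = (-3/2)·e^(-13/3) ≈ -0.0197.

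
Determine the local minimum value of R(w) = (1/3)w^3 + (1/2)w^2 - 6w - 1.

R'(w) = w^2 + w - 6. Setting R'(w) = 0 gives w ∈ {-3, 2}.
Second-derivative test with R''(w) = 2w + 1: R''(-3) = -5 < 0 ⇒ local maximum; R''(2) = 5 > 0 ⇒ local minimum.
Thus R has its local minimum at w = 2, with value -25/3.

-25/3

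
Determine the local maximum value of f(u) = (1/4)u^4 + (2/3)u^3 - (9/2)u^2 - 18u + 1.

53/3

f'(u) = u^3 + 2u^2 - 9u - 18. Setting f'(u) = 0 gives u ∈ {-3, -2, 3}.
Second-derivative test with f''(u) = 3u^2 + 4u - 9: f''(-3) = 6 > 0 ⇒ local minimum; f''(-2) = -5 < 0 ⇒ local maximum; f''(3) = 30 > 0 ⇒ local minimum.
So the local maximum value is f(-2) = 53/3.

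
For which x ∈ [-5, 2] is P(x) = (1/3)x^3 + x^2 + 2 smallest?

-5

P'(x) = x^2 + 2x, which vanishes at x = -2 and x = 0.
Candidates: P(-5) = -44/3; P(-2) = 10/3; P(0) = 2; P(2) = 26/3.
The minimum over the interval is -44/3, attained at x = -5.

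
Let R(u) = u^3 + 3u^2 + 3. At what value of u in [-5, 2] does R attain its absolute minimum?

R'(u) = 3u^2 + 6u, which vanishes at u = -2 and u = 0.
Candidates: R(-5) = -47; R(-2) = 7; R(0) = 3; R(2) = 23.
So the minimum is R(-5) = -47.

-5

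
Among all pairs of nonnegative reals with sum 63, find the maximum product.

3969/4

With x + y = 63, the product is P(x) = x(63 − x).
P'(x) = 63 − 2x = 0 gives x = 63/2; P'' = −2 < 0, so this is the maximum.
P = 63/2·63/2 = 3969/4.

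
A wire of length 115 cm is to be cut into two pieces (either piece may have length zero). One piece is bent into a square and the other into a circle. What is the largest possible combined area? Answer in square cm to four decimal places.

Let x be the length used for the square. Square side x/4; circle radius (115−x)/(2π).
A(x) = (x/4)² + π·((115−x)/(2π))² = x²/16 + (115−x)²/(4π) for 0 ≤ x ≤ 115. A'(x) = x/8 − (115−x)/(2π) = 0 gives x = 4·115/(π+4) ≈ 64.4114.
A'' > 0, so the interior critical point is a minimum; the maximum is at an endpoint. A(0) = 1052.4121 and A(115) = 826.5625, so the largest area is 1052.4121.

1052.4121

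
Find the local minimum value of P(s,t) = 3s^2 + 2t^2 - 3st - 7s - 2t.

∂P/∂s = 6s - 3t - 7 = 0 and ∂P/∂t = -3s + 4t - 2 = 0, so (s, t) = (34/15, 11/5).
The Hessian has P_{ss} = 6, P_{tt} = 4, P_{st} = -3, giving D = 15 > 0 with P_{ss} > 0, so the point is a local minimum.
P(34/15, 11/5) = -152/15.

-152/15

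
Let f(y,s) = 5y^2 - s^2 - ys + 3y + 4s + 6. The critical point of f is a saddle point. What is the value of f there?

209/21

∂f/∂y = 10y - s + 3 = 0 and ∂f/∂s = -y - 2s + 4 = 0, so (y, s) = (-2/21, 43/21).
The Hessian has f_{yy} = 10, f_{ss} = -2, f_{ys} = -1, giving D = -21 < 0, so the point is a saddle point.
f(-2/21, 43/21) = 209/21.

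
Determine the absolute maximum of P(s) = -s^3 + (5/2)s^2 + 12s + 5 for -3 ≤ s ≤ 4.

P'(s) = -3s^2 + 5s + 12, which vanishes at s = -4/3 and s = 3.
Compare values at every candidate in [-3, 4]: P(-3) = 37/2,  P(-4/3) = -113/27,  P(3) = 73/2,  P(4) = 29.
The maximum over the interval is 73/2, attained at s = 3.

73/2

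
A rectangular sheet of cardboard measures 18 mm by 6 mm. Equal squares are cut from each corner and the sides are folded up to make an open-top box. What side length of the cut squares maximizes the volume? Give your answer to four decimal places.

1.3542

With cut size x, the volume is V(x) = x(18 − 2x)(6 − 2x) for 0 < x < 3.
V'(x) = 12x^2 − 96x + 108. Setting V'(x) = 0 gives x ≈ 1.3542 (the root in (0, 3)).
V''(x) = 24x − 96 is negative there, so this is the maximum; V ≈ 68.1621.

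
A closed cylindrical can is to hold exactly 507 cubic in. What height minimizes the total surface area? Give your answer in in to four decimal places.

8.6425

With radius r and height h, πr²h = 507 so h = 507/(πr²), and S(r) = 2πr² + 2πrh = 2πr² + 2·507/r.
S'(r) = 4πr − 2·507/r² = 0 ⇒ r³ = 507/(2π), so r ≈ 4.3212 and h = 2r ≈ 8.6425.
S''(r) = 4π + 4·507/r³ > 0, so this is the minimum; S ≈ 351.9815.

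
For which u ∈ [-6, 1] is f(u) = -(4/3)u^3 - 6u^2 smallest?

-3

The derivative is -4u^2 - 12u, which vanishes at u = -3 and u = 0.
Compare values at every candidate in [-6, 1]: f(-6) = 72, f(-3) = -18, f(0) = 0, f(1) = -22/3.
So the minimum is f(-3) = -18.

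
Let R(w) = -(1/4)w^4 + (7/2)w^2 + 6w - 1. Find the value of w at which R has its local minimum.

R'(w) = -w^3 + 7w + 6. Setting R'(w) = 0 gives w ∈ {-2, -1, 3}.
R''(w) = -3w^2 + 7. R''(-2) = -5 < 0 ⇒ local maximum; R''(-1) = 4 > 0 ⇒ local minimum; R''(3) = -20 < 0 ⇒ local maximum.
The local minimum is R(-1) = -15/4.

-1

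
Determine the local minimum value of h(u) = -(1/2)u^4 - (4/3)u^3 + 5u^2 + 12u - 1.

h'(u) = -2u^3 - 4u^2 + 10u + 12. Setting h'(u) = 0 gives u ∈ {-3, -1, 2}.
Second-derivative test with h''(u) = -6u^2 - 8u + 10: h''(-3) = -20 < 0 ⇒ local maximum; h''(-1) = 12 > 0 ⇒ local minimum; h''(2) = -30 < 0 ⇒ local maximum.
The local minimum is h(-1) = -43/6.

-43/6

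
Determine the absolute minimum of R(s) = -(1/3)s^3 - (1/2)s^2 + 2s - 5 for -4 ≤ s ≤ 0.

-25/3

The derivative is -s^2 - s + 2, whose only zero in [-4, 0] is s = -2.
Compare values at every candidate in [-4, 0]: R(-4) = 1/3, R(-2) = -25/3, R(0) = -5.
The minimum over the interval is -25/3, attained at s = -2.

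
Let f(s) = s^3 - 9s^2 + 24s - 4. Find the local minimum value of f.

f'(s) = 3s^2 - 18s + 24 = 0 at s = 2, 4.
Since f''(s) = 6s - 18, we get f''(2) = -6 < 0 ⇒ local maximum; f''(4) = 6 > 0 ⇒ local minimum.
The local minimum is f(4) = 12.

12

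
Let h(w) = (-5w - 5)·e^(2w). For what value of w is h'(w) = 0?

By the product rule, h'(w) = (-10w - 15)·e^(2w). Since e^(2w) > 0, the only critical point is w = -3/2.
h''(-3/2) has the same sign as -10 < 0, so this is a local maximum.
h(-3/2) = (5/2)·e^(-3) ≈ 0.1245.

-3/2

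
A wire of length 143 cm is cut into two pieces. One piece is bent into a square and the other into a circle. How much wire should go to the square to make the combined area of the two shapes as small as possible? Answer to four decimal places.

Let x be the length used for the square. Square side x/4; circle radius (143−x)/(2π).
A(x) = (x/4)² + π·((143−x)/(2π))² = x²/16 + (143−x)²/(4π) for 0 ≤ x ≤ 143. A'(x) = x/8 − (143−x)/(2π) = 0 gives x = 4·143/(π+4) ≈ 80.0942.
A'' = 1/8 + 1/(2π) > 0, so this gives the minimum combined area; x ≈ 80.0942 cm to the square.

80.0942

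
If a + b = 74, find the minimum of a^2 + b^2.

2738

With a + b = 74, a^2 + b^2 = a^2 + (74 − a)^2.
The derivative 2a − 2(74 − a) = 4a − 148 vanishes at a = 37; second derivative 4 > 0, a minimum.
The minimum is 2·(37)^2 = 2738.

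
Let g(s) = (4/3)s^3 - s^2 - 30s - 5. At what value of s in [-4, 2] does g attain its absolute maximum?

-5/2

Differentiating, g'(s) = 4s^2 - 2s - 30; whose only zero in [-4, 2] is s = -5/2.
Candidates: g(-4) = 41/3; g(-5/2) = 515/12; g(2) = -175/3.
Hence the absolute maximum is 515/12 at s = -5/2.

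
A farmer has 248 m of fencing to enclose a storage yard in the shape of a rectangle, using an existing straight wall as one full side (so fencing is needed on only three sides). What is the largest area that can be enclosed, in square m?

Let the sides perpendicular to the wall have length x and the parallel side y, so 2x + y = 248 and the area is A = xy = x(248 − 2x).
A'(x) = 248 − 4x = 0 gives x = 62, and A''(x) = −4 < 0 confirms a maximum.
Then y = 248 − 2·62 = 124 and A = 7688.

7688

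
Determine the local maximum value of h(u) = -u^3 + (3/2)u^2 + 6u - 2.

8

h'(u) = -3u^2 + 3u + 6. Setting h'(u) = 0 gives u ∈ {-1, 2}.
h''(u) = -6u + 3. h''(-1) = 9 > 0 ⇒ local minimum; h''(2) = -9 < 0 ⇒ local maximum.
The local maximum is h(2) = 8.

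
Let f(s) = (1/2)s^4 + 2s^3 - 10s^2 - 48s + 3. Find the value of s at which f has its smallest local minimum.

3

Critical points: f'(s) = 2s^3 + 6s^2 - 20s - 48 vanishes at s = -4, -2, 3.
Since f''(s) = 6s^2 + 12s - 20, we get f''(-4) = 28 > 0 ⇒ local minimum; f''(-2) = -20 < 0 ⇒ local maximum; f''(3) = 70 > 0 ⇒ local minimum.
The smallest local minimum is f(3) = -273/2.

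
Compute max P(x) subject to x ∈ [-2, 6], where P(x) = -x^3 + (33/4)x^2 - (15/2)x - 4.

The derivative is -3x^2 + (33/2)x - 15/2, which vanishes at x = 1/2 and x = 5.
Evaluating at the critical points and endpoints: P(-2) = 52; P(1/2) = -93/16; P(5) = 159/4; P(6) = 32.
So the maximum is P(-2) = 52.

52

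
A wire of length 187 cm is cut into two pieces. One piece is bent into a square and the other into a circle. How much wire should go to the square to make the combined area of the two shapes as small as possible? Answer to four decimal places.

Let x be the length used for the square. Square side x/4; circle radius (187−x)/(2π).
A(x) = (x/4)² + π·((187−x)/(2π))² = x²/16 + (187−x)²/(4π) for 0 ≤ x ≤ 187. A'(x) = x/8 − (187−x)/(2π) = 0 gives x = 4·187/(π+4) ≈ 104.7385.
A'' = 1/8 + 1/(2π) > 0, so this gives the minimum combined area; x ≈ 104.7385 cm to the square.

104.7385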